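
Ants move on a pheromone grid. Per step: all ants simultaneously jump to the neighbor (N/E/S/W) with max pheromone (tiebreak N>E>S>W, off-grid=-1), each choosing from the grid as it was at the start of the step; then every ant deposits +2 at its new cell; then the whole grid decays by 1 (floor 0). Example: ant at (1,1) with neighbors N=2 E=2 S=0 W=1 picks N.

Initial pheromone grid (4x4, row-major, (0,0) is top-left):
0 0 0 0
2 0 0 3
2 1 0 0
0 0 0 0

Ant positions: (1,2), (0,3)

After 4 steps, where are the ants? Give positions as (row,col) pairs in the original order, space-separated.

Step 1: ant0:(1,2)->E->(1,3) | ant1:(0,3)->S->(1,3)
  grid max=6 at (1,3)
Step 2: ant0:(1,3)->N->(0,3) | ant1:(1,3)->N->(0,3)
  grid max=5 at (1,3)
Step 3: ant0:(0,3)->S->(1,3) | ant1:(0,3)->S->(1,3)
  grid max=8 at (1,3)
Step 4: ant0:(1,3)->N->(0,3) | ant1:(1,3)->N->(0,3)
  grid max=7 at (1,3)

(0,3) (0,3)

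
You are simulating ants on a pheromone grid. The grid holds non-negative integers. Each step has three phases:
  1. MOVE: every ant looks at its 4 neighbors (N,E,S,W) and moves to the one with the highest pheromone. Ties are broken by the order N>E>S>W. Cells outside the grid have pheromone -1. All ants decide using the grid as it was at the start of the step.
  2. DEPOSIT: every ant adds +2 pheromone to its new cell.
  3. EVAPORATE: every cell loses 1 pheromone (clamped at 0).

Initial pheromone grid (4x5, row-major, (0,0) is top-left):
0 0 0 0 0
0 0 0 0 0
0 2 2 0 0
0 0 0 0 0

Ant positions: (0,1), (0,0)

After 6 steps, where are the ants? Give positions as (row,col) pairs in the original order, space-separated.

Step 1: ant0:(0,1)->E->(0,2) | ant1:(0,0)->E->(0,1)
  grid max=1 at (0,1)
Step 2: ant0:(0,2)->W->(0,1) | ant1:(0,1)->E->(0,2)
  grid max=2 at (0,1)
Step 3: ant0:(0,1)->E->(0,2) | ant1:(0,2)->W->(0,1)
  grid max=3 at (0,1)
Step 4: ant0:(0,2)->W->(0,1) | ant1:(0,1)->E->(0,2)
  grid max=4 at (0,1)
Step 5: ant0:(0,1)->E->(0,2) | ant1:(0,2)->W->(0,1)
  grid max=5 at (0,1)
Step 6: ant0:(0,2)->W->(0,1) | ant1:(0,1)->E->(0,2)
  grid max=6 at (0,1)

(0,1) (0,2)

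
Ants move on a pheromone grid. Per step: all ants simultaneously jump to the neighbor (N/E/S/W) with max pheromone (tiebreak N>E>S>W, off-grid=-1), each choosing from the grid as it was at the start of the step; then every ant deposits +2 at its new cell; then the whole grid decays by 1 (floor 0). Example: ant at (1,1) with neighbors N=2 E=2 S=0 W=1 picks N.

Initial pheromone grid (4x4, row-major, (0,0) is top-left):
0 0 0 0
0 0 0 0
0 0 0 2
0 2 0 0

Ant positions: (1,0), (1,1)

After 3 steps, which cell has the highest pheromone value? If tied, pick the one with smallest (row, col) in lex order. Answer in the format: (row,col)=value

Answer: (0,0)=3

Derivation:
Step 1: ant0:(1,0)->N->(0,0) | ant1:(1,1)->N->(0,1)
  grid max=1 at (0,0)
Step 2: ant0:(0,0)->E->(0,1) | ant1:(0,1)->W->(0,0)
  grid max=2 at (0,0)
Step 3: ant0:(0,1)->W->(0,0) | ant1:(0,0)->E->(0,1)
  grid max=3 at (0,0)
Final grid:
  3 3 0 0
  0 0 0 0
  0 0 0 0
  0 0 0 0
Max pheromone 3 at (0,0)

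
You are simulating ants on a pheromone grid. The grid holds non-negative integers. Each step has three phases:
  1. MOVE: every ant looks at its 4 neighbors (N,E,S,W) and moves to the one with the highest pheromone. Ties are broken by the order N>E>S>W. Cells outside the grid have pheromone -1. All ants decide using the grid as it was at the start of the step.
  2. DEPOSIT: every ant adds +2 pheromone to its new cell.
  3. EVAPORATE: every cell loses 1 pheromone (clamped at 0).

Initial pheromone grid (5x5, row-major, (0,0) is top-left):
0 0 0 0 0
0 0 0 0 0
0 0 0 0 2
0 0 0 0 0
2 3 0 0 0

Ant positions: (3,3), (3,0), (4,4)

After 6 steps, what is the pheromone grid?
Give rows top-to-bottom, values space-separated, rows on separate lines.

After step 1: ants at (2,3),(4,0),(3,4)
  0 0 0 0 0
  0 0 0 0 0
  0 0 0 1 1
  0 0 0 0 1
  3 2 0 0 0
After step 2: ants at (2,4),(4,1),(2,4)
  0 0 0 0 0
  0 0 0 0 0
  0 0 0 0 4
  0 0 0 0 0
  2 3 0 0 0
After step 3: ants at (1,4),(4,0),(1,4)
  0 0 0 0 0
  0 0 0 0 3
  0 0 0 0 3
  0 0 0 0 0
  3 2 0 0 0
After step 4: ants at (2,4),(4,1),(2,4)
  0 0 0 0 0
  0 0 0 0 2
  0 0 0 0 6
  0 0 0 0 0
  2 3 0 0 0
After step 5: ants at (1,4),(4,0),(1,4)
  0 0 0 0 0
  0 0 0 0 5
  0 0 0 0 5
  0 0 0 0 0
  3 2 0 0 0
After step 6: ants at (2,4),(4,1),(2,4)
  0 0 0 0 0
  0 0 0 0 4
  0 0 0 0 8
  0 0 0 0 0
  2 3 0 0 0

0 0 0 0 0
0 0 0 0 4
0 0 0 0 8
0 0 0 0 0
2 3 0 0 0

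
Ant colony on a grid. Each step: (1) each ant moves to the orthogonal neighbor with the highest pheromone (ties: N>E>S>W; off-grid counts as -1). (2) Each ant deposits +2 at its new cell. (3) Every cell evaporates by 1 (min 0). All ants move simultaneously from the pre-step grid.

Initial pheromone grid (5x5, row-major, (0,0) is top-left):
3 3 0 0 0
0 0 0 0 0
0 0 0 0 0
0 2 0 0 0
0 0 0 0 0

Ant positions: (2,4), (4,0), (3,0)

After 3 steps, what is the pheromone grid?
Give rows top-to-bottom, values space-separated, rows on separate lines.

After step 1: ants at (1,4),(3,0),(3,1)
  2 2 0 0 0
  0 0 0 0 1
  0 0 0 0 0
  1 3 0 0 0
  0 0 0 0 0
After step 2: ants at (0,4),(3,1),(3,0)
  1 1 0 0 1
  0 0 0 0 0
  0 0 0 0 0
  2 4 0 0 0
  0 0 0 0 0
After step 3: ants at (1,4),(3,0),(3,1)
  0 0 0 0 0
  0 0 0 0 1
  0 0 0 0 0
  3 5 0 0 0
  0 0 0 0 0

0 0 0 0 0
0 0 0 0 1
0 0 0 0 0
3 5 0 0 0
0 0 0 0 0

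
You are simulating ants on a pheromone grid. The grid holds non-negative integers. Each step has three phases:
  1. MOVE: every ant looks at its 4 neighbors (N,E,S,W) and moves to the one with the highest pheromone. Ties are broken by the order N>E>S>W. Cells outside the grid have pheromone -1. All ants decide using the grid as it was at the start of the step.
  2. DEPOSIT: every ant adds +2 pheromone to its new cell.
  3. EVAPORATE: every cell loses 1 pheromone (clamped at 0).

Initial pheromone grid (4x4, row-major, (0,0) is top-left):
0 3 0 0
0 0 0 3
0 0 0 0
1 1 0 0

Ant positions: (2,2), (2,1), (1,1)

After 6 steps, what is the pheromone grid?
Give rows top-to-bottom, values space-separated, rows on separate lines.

After step 1: ants at (1,2),(3,1),(0,1)
  0 4 0 0
  0 0 1 2
  0 0 0 0
  0 2 0 0
After step 2: ants at (1,3),(2,1),(0,2)
  0 3 1 0
  0 0 0 3
  0 1 0 0
  0 1 0 0
After step 3: ants at (0,3),(3,1),(0,1)
  0 4 0 1
  0 0 0 2
  0 0 0 0
  0 2 0 0
After step 4: ants at (1,3),(2,1),(0,2)
  0 3 1 0
  0 0 0 3
  0 1 0 0
  0 1 0 0
After step 5: ants at (0,3),(3,1),(0,1)
  0 4 0 1
  0 0 0 2
  0 0 0 0
  0 2 0 0
After step 6: ants at (1,3),(2,1),(0,2)
  0 3 1 0
  0 0 0 3
  0 1 0 0
  0 1 0 0

0 3 1 0
0 0 0 3
0 1 0 0
0 1 0 0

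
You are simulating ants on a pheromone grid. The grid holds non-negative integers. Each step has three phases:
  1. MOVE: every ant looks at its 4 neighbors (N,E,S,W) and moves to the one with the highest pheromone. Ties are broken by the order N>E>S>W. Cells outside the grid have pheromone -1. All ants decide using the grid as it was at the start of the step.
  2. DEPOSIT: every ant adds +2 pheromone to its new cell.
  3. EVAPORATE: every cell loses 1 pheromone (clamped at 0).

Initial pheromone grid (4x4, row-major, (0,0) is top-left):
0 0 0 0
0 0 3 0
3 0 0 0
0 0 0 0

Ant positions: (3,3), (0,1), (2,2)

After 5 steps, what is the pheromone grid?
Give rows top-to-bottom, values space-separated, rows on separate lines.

After step 1: ants at (2,3),(0,2),(1,2)
  0 0 1 0
  0 0 4 0
  2 0 0 1
  0 0 0 0
After step 2: ants at (1,3),(1,2),(0,2)
  0 0 2 0
  0 0 5 1
  1 0 0 0
  0 0 0 0
After step 3: ants at (1,2),(0,2),(1,2)
  0 0 3 0
  0 0 8 0
  0 0 0 0
  0 0 0 0
After step 4: ants at (0,2),(1,2),(0,2)
  0 0 6 0
  0 0 9 0
  0 0 0 0
  0 0 0 0
After step 5: ants at (1,2),(0,2),(1,2)
  0 0 7 0
  0 0 12 0
  0 0 0 0
  0 0 0 0

0 0 7 0
0 0 12 0
0 0 0 0
0 0 0 0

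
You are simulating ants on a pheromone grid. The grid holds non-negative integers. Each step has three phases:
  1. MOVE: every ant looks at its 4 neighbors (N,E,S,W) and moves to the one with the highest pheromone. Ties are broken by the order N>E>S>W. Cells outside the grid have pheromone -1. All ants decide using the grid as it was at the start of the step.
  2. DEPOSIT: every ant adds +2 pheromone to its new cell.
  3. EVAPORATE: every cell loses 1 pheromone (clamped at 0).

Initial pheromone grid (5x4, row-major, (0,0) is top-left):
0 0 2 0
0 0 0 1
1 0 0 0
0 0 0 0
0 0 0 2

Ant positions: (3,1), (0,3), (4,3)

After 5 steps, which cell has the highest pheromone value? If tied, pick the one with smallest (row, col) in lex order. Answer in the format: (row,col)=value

Answer: (0,2)=5

Derivation:
Step 1: ant0:(3,1)->N->(2,1) | ant1:(0,3)->W->(0,2) | ant2:(4,3)->N->(3,3)
  grid max=3 at (0,2)
Step 2: ant0:(2,1)->N->(1,1) | ant1:(0,2)->E->(0,3) | ant2:(3,3)->S->(4,3)
  grid max=2 at (0,2)
Step 3: ant0:(1,1)->N->(0,1) | ant1:(0,3)->W->(0,2) | ant2:(4,3)->N->(3,3)
  grid max=3 at (0,2)
Step 4: ant0:(0,1)->E->(0,2) | ant1:(0,2)->W->(0,1) | ant2:(3,3)->S->(4,3)
  grid max=4 at (0,2)
Step 5: ant0:(0,2)->W->(0,1) | ant1:(0,1)->E->(0,2) | ant2:(4,3)->N->(3,3)
  grid max=5 at (0,2)
Final grid:
  0 3 5 0
  0 0 0 0
  0 0 0 0
  0 0 0 1
  0 0 0 1
Max pheromone 5 at (0,2)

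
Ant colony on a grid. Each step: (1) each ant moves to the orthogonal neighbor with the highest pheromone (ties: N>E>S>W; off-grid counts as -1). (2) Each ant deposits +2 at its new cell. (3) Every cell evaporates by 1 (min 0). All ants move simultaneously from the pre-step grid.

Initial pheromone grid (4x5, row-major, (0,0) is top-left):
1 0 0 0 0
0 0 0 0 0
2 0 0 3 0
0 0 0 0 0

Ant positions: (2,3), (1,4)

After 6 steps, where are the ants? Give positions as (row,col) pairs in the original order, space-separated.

Step 1: ant0:(2,3)->N->(1,3) | ant1:(1,4)->N->(0,4)
  grid max=2 at (2,3)
Step 2: ant0:(1,3)->S->(2,3) | ant1:(0,4)->S->(1,4)
  grid max=3 at (2,3)
Step 3: ant0:(2,3)->N->(1,3) | ant1:(1,4)->N->(0,4)
  grid max=2 at (2,3)
Step 4: ant0:(1,3)->S->(2,3) | ant1:(0,4)->S->(1,4)
  grid max=3 at (2,3)
Step 5: ant0:(2,3)->N->(1,3) | ant1:(1,4)->N->(0,4)
  grid max=2 at (2,3)
Step 6: ant0:(1,3)->S->(2,3) | ant1:(0,4)->S->(1,4)
  grid max=3 at (2,3)

(2,3) (1,4)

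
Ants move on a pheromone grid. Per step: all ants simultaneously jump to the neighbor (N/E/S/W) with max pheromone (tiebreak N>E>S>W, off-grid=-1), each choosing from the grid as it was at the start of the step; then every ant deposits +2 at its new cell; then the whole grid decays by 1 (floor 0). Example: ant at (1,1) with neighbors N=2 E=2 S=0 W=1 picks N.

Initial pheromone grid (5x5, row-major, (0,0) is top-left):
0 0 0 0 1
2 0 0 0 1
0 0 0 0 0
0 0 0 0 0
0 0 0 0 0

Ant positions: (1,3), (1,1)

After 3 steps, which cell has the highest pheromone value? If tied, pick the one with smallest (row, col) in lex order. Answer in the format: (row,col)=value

Answer: (1,0)=3

Derivation:
Step 1: ant0:(1,3)->E->(1,4) | ant1:(1,1)->W->(1,0)
  grid max=3 at (1,0)
Step 2: ant0:(1,4)->N->(0,4) | ant1:(1,0)->N->(0,0)
  grid max=2 at (1,0)
Step 3: ant0:(0,4)->S->(1,4) | ant1:(0,0)->S->(1,0)
  grid max=3 at (1,0)
Final grid:
  0 0 0 0 0
  3 0 0 0 2
  0 0 0 0 0
  0 0 0 0 0
  0 0 0 0 0
Max pheromone 3 at (1,0)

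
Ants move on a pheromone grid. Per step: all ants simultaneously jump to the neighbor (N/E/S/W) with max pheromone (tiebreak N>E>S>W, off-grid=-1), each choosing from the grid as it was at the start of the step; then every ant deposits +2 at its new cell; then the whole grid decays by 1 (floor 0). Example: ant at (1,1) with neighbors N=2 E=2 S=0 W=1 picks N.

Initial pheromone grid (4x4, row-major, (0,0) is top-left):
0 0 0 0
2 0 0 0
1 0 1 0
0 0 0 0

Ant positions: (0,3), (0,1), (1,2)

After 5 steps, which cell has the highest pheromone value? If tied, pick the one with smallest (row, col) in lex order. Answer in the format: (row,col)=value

Answer: (1,3)=7

Derivation:
Step 1: ant0:(0,3)->S->(1,3) | ant1:(0,1)->E->(0,2) | ant2:(1,2)->S->(2,2)
  grid max=2 at (2,2)
Step 2: ant0:(1,3)->N->(0,3) | ant1:(0,2)->E->(0,3) | ant2:(2,2)->N->(1,2)
  grid max=3 at (0,3)
Step 3: ant0:(0,3)->S->(1,3) | ant1:(0,3)->S->(1,3) | ant2:(1,2)->S->(2,2)
  grid max=3 at (1,3)
Step 4: ant0:(1,3)->N->(0,3) | ant1:(1,3)->N->(0,3) | ant2:(2,2)->N->(1,2)
  grid max=5 at (0,3)
Step 5: ant0:(0,3)->S->(1,3) | ant1:(0,3)->S->(1,3) | ant2:(1,2)->E->(1,3)
  grid max=7 at (1,3)
Final grid:
  0 0 0 4
  0 0 0 7
  0 0 0 0
  0 0 0 0
Max pheromone 7 at (1,3)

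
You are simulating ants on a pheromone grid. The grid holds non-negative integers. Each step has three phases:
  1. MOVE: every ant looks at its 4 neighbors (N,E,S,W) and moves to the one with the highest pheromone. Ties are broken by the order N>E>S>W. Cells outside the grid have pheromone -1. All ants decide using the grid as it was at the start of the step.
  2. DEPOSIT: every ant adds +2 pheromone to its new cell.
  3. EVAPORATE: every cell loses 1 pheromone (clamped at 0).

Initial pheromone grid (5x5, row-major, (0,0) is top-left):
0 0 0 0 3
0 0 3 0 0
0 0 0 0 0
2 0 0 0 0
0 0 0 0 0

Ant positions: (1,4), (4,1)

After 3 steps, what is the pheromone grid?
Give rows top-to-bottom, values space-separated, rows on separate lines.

After step 1: ants at (0,4),(3,1)
  0 0 0 0 4
  0 0 2 0 0
  0 0 0 0 0
  1 1 0 0 0
  0 0 0 0 0
After step 2: ants at (1,4),(3,0)
  0 0 0 0 3
  0 0 1 0 1
  0 0 0 0 0
  2 0 0 0 0
  0 0 0 0 0
After step 3: ants at (0,4),(2,0)
  0 0 0 0 4
  0 0 0 0 0
  1 0 0 0 0
  1 0 0 0 0
  0 0 0 0 0

0 0 0 0 4
0 0 0 0 0
1 0 0 0 0
1 0 0 0 0
0 0 0 0 0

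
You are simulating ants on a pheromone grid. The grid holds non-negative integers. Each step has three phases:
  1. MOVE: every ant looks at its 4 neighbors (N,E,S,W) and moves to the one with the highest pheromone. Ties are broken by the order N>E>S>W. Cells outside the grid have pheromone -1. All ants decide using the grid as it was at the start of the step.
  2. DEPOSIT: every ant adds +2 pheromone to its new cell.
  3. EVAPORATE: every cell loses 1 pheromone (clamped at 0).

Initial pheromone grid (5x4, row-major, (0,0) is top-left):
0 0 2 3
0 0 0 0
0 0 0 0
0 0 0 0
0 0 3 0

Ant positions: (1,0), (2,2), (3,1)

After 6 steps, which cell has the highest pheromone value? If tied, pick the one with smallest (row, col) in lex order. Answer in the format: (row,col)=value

Answer: (0,2)=10

Derivation:
Step 1: ant0:(1,0)->N->(0,0) | ant1:(2,2)->N->(1,2) | ant2:(3,1)->N->(2,1)
  grid max=2 at (0,3)
Step 2: ant0:(0,0)->E->(0,1) | ant1:(1,2)->N->(0,2) | ant2:(2,1)->N->(1,1)
  grid max=2 at (0,2)
Step 3: ant0:(0,1)->E->(0,2) | ant1:(0,2)->E->(0,3) | ant2:(1,1)->N->(0,1)
  grid max=3 at (0,2)
Step 4: ant0:(0,2)->E->(0,3) | ant1:(0,3)->W->(0,2) | ant2:(0,1)->E->(0,2)
  grid max=6 at (0,2)
Step 5: ant0:(0,3)->W->(0,2) | ant1:(0,2)->E->(0,3) | ant2:(0,2)->E->(0,3)
  grid max=7 at (0,2)
Step 6: ant0:(0,2)->E->(0,3) | ant1:(0,3)->W->(0,2) | ant2:(0,3)->W->(0,2)
  grid max=10 at (0,2)
Final grid:
  0 0 10 7
  0 0 0 0
  0 0 0 0
  0 0 0 0
  0 0 0 0
Max pheromone 10 at (0,2)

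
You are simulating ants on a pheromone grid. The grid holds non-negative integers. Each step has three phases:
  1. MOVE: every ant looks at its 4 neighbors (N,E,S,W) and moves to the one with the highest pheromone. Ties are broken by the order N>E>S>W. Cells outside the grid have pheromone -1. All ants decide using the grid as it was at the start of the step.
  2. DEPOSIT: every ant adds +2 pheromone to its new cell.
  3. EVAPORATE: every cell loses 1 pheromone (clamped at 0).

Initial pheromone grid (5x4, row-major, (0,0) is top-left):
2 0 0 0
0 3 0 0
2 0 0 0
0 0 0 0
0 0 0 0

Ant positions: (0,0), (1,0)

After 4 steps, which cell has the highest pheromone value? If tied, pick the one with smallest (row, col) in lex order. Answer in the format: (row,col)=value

Step 1: ant0:(0,0)->E->(0,1) | ant1:(1,0)->E->(1,1)
  grid max=4 at (1,1)
Step 2: ant0:(0,1)->S->(1,1) | ant1:(1,1)->N->(0,1)
  grid max=5 at (1,1)
Step 3: ant0:(1,1)->N->(0,1) | ant1:(0,1)->S->(1,1)
  grid max=6 at (1,1)
Step 4: ant0:(0,1)->S->(1,1) | ant1:(1,1)->N->(0,1)
  grid max=7 at (1,1)
Final grid:
  0 4 0 0
  0 7 0 0
  0 0 0 0
  0 0 0 0
  0 0 0 0
Max pheromone 7 at (1,1)

Answer: (1,1)=7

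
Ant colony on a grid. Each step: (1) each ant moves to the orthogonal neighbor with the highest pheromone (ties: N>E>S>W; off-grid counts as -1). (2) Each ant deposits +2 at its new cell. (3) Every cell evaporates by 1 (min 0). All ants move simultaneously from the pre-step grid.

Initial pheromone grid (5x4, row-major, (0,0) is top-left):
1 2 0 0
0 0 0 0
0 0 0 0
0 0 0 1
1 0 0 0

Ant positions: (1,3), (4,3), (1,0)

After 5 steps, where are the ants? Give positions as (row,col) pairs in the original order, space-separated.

Step 1: ant0:(1,3)->N->(0,3) | ant1:(4,3)->N->(3,3) | ant2:(1,0)->N->(0,0)
  grid max=2 at (0,0)
Step 2: ant0:(0,3)->S->(1,3) | ant1:(3,3)->N->(2,3) | ant2:(0,0)->E->(0,1)
  grid max=2 at (0,1)
Step 3: ant0:(1,3)->S->(2,3) | ant1:(2,3)->N->(1,3) | ant2:(0,1)->W->(0,0)
  grid max=2 at (0,0)
Step 4: ant0:(2,3)->N->(1,3) | ant1:(1,3)->S->(2,3) | ant2:(0,0)->E->(0,1)
  grid max=3 at (1,3)
Step 5: ant0:(1,3)->S->(2,3) | ant1:(2,3)->N->(1,3) | ant2:(0,1)->W->(0,0)
  grid max=4 at (1,3)

(2,3) (1,3) (0,0)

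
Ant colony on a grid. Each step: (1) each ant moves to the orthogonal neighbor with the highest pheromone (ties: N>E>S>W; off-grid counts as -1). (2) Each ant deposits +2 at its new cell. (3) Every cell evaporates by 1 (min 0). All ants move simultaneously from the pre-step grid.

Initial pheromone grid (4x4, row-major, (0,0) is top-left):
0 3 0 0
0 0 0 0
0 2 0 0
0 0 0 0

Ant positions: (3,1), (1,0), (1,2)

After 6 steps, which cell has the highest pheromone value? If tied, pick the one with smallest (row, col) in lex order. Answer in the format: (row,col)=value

Answer: (0,1)=13

Derivation:
Step 1: ant0:(3,1)->N->(2,1) | ant1:(1,0)->N->(0,0) | ant2:(1,2)->N->(0,2)
  grid max=3 at (2,1)
Step 2: ant0:(2,1)->N->(1,1) | ant1:(0,0)->E->(0,1) | ant2:(0,2)->W->(0,1)
  grid max=5 at (0,1)
Step 3: ant0:(1,1)->N->(0,1) | ant1:(0,1)->S->(1,1) | ant2:(0,1)->S->(1,1)
  grid max=6 at (0,1)
Step 4: ant0:(0,1)->S->(1,1) | ant1:(1,1)->N->(0,1) | ant2:(1,1)->N->(0,1)
  grid max=9 at (0,1)
Step 5: ant0:(1,1)->N->(0,1) | ant1:(0,1)->S->(1,1) | ant2:(0,1)->S->(1,1)
  grid max=10 at (0,1)
Step 6: ant0:(0,1)->S->(1,1) | ant1:(1,1)->N->(0,1) | ant2:(1,1)->N->(0,1)
  grid max=13 at (0,1)
Final grid:
  0 13 0 0
  0 9 0 0
  0 0 0 0
  0 0 0 0
Max pheromone 13 at (0,1)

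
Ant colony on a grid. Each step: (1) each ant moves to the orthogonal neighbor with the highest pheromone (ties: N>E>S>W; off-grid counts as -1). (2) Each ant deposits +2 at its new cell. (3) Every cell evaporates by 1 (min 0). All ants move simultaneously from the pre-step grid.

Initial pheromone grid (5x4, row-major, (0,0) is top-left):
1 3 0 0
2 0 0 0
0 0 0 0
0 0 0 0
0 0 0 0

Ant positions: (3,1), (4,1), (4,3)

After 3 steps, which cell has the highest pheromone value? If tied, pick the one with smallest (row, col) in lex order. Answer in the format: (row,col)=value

Step 1: ant0:(3,1)->N->(2,1) | ant1:(4,1)->N->(3,1) | ant2:(4,3)->N->(3,3)
  grid max=2 at (0,1)
Step 2: ant0:(2,1)->S->(3,1) | ant1:(3,1)->N->(2,1) | ant2:(3,3)->N->(2,3)
  grid max=2 at (2,1)
Step 3: ant0:(3,1)->N->(2,1) | ant1:(2,1)->S->(3,1) | ant2:(2,3)->N->(1,3)
  grid max=3 at (2,1)
Final grid:
  0 0 0 0
  0 0 0 1
  0 3 0 0
  0 3 0 0
  0 0 0 0
Max pheromone 3 at (2,1)

Answer: (2,1)=3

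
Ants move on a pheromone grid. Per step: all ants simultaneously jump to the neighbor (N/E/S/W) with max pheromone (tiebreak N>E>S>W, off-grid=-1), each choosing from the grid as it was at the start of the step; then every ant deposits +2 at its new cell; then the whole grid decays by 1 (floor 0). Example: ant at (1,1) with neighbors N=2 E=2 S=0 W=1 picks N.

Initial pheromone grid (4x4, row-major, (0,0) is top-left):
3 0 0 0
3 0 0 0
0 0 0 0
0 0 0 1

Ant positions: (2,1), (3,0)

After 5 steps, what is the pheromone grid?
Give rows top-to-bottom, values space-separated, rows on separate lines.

After step 1: ants at (1,1),(2,0)
  2 0 0 0
  2 1 0 0
  1 0 0 0
  0 0 0 0
After step 2: ants at (1,0),(1,0)
  1 0 0 0
  5 0 0 0
  0 0 0 0
  0 0 0 0
After step 3: ants at (0,0),(0,0)
  4 0 0 0
  4 0 0 0
  0 0 0 0
  0 0 0 0
After step 4: ants at (1,0),(1,0)
  3 0 0 0
  7 0 0 0
  0 0 0 0
  0 0 0 0
After step 5: ants at (0,0),(0,0)
  6 0 0 0
  6 0 0 0
  0 0 0 0
  0 0 0 0

6 0 0 0
6 0 0 0
0 0 0 0
0 0 0 0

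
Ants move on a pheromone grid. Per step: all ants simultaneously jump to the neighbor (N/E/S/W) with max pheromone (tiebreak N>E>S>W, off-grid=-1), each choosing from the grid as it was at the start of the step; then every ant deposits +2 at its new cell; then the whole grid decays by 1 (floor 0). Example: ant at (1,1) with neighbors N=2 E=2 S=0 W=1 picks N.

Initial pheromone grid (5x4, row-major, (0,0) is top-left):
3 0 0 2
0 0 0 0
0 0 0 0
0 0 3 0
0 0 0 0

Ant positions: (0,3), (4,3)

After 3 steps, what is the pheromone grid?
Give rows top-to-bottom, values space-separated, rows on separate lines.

After step 1: ants at (1,3),(3,3)
  2 0 0 1
  0 0 0 1
  0 0 0 0
  0 0 2 1
  0 0 0 0
After step 2: ants at (0,3),(3,2)
  1 0 0 2
  0 0 0 0
  0 0 0 0
  0 0 3 0
  0 0 0 0
After step 3: ants at (1,3),(2,2)
  0 0 0 1
  0 0 0 1
  0 0 1 0
  0 0 2 0
  0 0 0 0

0 0 0 1
0 0 0 1
0 0 1 0
0 0 2 0
0 0 0 0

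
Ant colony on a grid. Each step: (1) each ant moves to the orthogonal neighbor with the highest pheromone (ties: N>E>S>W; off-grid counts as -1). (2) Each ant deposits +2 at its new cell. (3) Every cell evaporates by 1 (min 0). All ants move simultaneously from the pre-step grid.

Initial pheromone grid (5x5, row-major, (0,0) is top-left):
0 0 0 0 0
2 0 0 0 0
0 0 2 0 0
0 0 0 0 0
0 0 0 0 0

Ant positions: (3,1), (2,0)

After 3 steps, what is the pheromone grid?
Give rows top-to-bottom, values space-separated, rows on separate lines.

After step 1: ants at (2,1),(1,0)
  0 0 0 0 0
  3 0 0 0 0
  0 1 1 0 0
  0 0 0 0 0
  0 0 0 0 0
After step 2: ants at (2,2),(0,0)
  1 0 0 0 0
  2 0 0 0 0
  0 0 2 0 0
  0 0 0 0 0
  0 0 0 0 0
After step 3: ants at (1,2),(1,0)
  0 0 0 0 0
  3 0 1 0 0
  0 0 1 0 0
  0 0 0 0 0
  0 0 0 0 0

0 0 0 0 0
3 0 1 0 0
0 0 1 0 0
0 0 0 0 0
0 0 0 0 0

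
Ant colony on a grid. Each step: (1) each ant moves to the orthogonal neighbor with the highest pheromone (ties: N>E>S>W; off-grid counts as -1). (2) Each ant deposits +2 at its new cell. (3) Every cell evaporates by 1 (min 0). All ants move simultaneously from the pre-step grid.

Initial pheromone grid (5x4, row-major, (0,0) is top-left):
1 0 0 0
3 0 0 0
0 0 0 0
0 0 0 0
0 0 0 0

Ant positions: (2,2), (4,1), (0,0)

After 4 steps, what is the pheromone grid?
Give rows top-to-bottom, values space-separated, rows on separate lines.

After step 1: ants at (1,2),(3,1),(1,0)
  0 0 0 0
  4 0 1 0
  0 0 0 0
  0 1 0 0
  0 0 0 0
After step 2: ants at (0,2),(2,1),(0,0)
  1 0 1 0
  3 0 0 0
  0 1 0 0
  0 0 0 0
  0 0 0 0
After step 3: ants at (0,3),(1,1),(1,0)
  0 0 0 1
  4 1 0 0
  0 0 0 0
  0 0 0 0
  0 0 0 0
After step 4: ants at (1,3),(1,0),(1,1)
  0 0 0 0
  5 2 0 1
  0 0 0 0
  0 0 0 0
  0 0 0 0

0 0 0 0
5 2 0 1
0 0 0 0
0 0 0 0
0 0 0 0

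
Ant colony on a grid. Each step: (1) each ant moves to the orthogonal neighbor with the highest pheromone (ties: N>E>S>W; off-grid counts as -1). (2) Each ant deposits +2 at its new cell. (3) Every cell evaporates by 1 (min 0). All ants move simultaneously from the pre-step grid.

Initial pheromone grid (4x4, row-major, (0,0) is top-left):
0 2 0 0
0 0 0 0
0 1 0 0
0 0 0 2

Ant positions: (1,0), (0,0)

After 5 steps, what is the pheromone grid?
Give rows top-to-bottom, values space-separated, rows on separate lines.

After step 1: ants at (0,0),(0,1)
  1 3 0 0
  0 0 0 0
  0 0 0 0
  0 0 0 1
After step 2: ants at (0,1),(0,0)
  2 4 0 0
  0 0 0 0
  0 0 0 0
  0 0 0 0
After step 3: ants at (0,0),(0,1)
  3 5 0 0
  0 0 0 0
  0 0 0 0
  0 0 0 0
After step 4: ants at (0,1),(0,0)
  4 6 0 0
  0 0 0 0
  0 0 0 0
  0 0 0 0
After step 5: ants at (0,0),(0,1)
  5 7 0 0
  0 0 0 0
  0 0 0 0
  0 0 0 0

5 7 0 0
0 0 0 0
0 0 0 0
0 0 0 0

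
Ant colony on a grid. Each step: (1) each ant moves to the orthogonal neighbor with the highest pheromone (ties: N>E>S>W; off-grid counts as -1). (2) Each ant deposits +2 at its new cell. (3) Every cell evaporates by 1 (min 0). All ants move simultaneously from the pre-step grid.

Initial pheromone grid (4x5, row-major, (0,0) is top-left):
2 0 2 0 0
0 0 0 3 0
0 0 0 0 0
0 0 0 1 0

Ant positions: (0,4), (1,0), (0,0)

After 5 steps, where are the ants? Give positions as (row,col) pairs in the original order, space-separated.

Step 1: ant0:(0,4)->S->(1,4) | ant1:(1,0)->N->(0,0) | ant2:(0,0)->E->(0,1)
  grid max=3 at (0,0)
Step 2: ant0:(1,4)->W->(1,3) | ant1:(0,0)->E->(0,1) | ant2:(0,1)->W->(0,0)
  grid max=4 at (0,0)
Step 3: ant0:(1,3)->N->(0,3) | ant1:(0,1)->W->(0,0) | ant2:(0,0)->E->(0,1)
  grid max=5 at (0,0)
Step 4: ant0:(0,3)->S->(1,3) | ant1:(0,0)->E->(0,1) | ant2:(0,1)->W->(0,0)
  grid max=6 at (0,0)
Step 5: ant0:(1,3)->N->(0,3) | ant1:(0,1)->W->(0,0) | ant2:(0,0)->E->(0,1)
  grid max=7 at (0,0)

(0,3) (0,0) (0,1)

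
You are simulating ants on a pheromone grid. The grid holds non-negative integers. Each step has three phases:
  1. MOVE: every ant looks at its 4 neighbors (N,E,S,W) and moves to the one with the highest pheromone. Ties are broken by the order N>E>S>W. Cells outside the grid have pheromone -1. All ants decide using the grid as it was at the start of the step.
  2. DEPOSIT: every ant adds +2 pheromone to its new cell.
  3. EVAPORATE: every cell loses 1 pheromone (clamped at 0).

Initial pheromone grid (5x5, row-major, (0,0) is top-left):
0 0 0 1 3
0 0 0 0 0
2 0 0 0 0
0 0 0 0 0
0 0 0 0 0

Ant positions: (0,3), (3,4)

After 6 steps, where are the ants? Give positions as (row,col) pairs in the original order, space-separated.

Step 1: ant0:(0,3)->E->(0,4) | ant1:(3,4)->N->(2,4)
  grid max=4 at (0,4)
Step 2: ant0:(0,4)->S->(1,4) | ant1:(2,4)->N->(1,4)
  grid max=3 at (0,4)
Step 3: ant0:(1,4)->N->(0,4) | ant1:(1,4)->N->(0,4)
  grid max=6 at (0,4)
Step 4: ant0:(0,4)->S->(1,4) | ant1:(0,4)->S->(1,4)
  grid max=5 at (0,4)
Step 5: ant0:(1,4)->N->(0,4) | ant1:(1,4)->N->(0,4)
  grid max=8 at (0,4)
Step 6: ant0:(0,4)->S->(1,4) | ant1:(0,4)->S->(1,4)
  grid max=7 at (0,4)

(1,4) (1,4)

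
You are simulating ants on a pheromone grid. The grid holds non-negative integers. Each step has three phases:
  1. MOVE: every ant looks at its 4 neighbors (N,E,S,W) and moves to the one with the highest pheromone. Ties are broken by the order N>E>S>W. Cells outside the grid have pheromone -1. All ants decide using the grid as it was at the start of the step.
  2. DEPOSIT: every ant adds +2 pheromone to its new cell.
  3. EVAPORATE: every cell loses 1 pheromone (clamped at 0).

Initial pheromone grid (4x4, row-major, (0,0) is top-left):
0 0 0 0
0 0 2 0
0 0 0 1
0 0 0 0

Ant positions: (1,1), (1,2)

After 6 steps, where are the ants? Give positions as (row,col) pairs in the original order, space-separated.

Step 1: ant0:(1,1)->E->(1,2) | ant1:(1,2)->N->(0,2)
  grid max=3 at (1,2)
Step 2: ant0:(1,2)->N->(0,2) | ant1:(0,2)->S->(1,2)
  grid max=4 at (1,2)
Step 3: ant0:(0,2)->S->(1,2) | ant1:(1,2)->N->(0,2)
  grid max=5 at (1,2)
Step 4: ant0:(1,2)->N->(0,2) | ant1:(0,2)->S->(1,2)
  grid max=6 at (1,2)
Step 5: ant0:(0,2)->S->(1,2) | ant1:(1,2)->N->(0,2)
  grid max=7 at (1,2)
Step 6: ant0:(1,2)->N->(0,2) | ant1:(0,2)->S->(1,2)
  grid max=8 at (1,2)

(0,2) (1,2)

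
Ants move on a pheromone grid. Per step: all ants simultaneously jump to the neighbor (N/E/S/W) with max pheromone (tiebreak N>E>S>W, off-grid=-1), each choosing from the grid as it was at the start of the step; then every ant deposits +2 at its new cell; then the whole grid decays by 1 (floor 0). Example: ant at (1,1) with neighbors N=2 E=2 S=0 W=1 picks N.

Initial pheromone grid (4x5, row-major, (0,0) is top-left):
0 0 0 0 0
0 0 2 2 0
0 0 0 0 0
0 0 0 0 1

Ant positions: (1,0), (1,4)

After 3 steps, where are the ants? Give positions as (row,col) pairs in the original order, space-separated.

Step 1: ant0:(1,0)->N->(0,0) | ant1:(1,4)->W->(1,3)
  grid max=3 at (1,3)
Step 2: ant0:(0,0)->E->(0,1) | ant1:(1,3)->W->(1,2)
  grid max=2 at (1,2)
Step 3: ant0:(0,1)->E->(0,2) | ant1:(1,2)->E->(1,3)
  grid max=3 at (1,3)

(0,2) (1,3)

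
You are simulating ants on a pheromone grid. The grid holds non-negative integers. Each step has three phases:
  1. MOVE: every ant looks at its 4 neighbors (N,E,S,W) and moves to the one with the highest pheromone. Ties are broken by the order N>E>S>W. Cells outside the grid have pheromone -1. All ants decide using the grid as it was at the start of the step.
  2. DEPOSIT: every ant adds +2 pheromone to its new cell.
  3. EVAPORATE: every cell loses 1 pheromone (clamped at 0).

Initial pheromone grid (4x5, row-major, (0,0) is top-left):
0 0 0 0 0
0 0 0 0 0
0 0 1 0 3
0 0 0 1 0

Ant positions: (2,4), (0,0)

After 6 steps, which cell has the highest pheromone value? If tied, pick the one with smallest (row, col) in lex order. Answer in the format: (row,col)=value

Step 1: ant0:(2,4)->N->(1,4) | ant1:(0,0)->E->(0,1)
  grid max=2 at (2,4)
Step 2: ant0:(1,4)->S->(2,4) | ant1:(0,1)->E->(0,2)
  grid max=3 at (2,4)
Step 3: ant0:(2,4)->N->(1,4) | ant1:(0,2)->E->(0,3)
  grid max=2 at (2,4)
Step 4: ant0:(1,4)->S->(2,4) | ant1:(0,3)->E->(0,4)
  grid max=3 at (2,4)
Step 5: ant0:(2,4)->N->(1,4) | ant1:(0,4)->S->(1,4)
  grid max=3 at (1,4)
Step 6: ant0:(1,4)->S->(2,4) | ant1:(1,4)->S->(2,4)
  grid max=5 at (2,4)
Final grid:
  0 0 0 0 0
  0 0 0 0 2
  0 0 0 0 5
  0 0 0 0 0
Max pheromone 5 at (2,4)

Answer: (2,4)=5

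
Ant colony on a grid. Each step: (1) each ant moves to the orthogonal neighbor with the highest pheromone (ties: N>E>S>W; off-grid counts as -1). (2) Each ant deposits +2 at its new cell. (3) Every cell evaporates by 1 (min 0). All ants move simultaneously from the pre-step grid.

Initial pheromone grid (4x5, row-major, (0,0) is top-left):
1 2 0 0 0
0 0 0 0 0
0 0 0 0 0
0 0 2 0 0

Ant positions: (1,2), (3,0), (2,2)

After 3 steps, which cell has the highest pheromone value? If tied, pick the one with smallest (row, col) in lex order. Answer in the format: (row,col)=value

Step 1: ant0:(1,2)->N->(0,2) | ant1:(3,0)->N->(2,0) | ant2:(2,2)->S->(3,2)
  grid max=3 at (3,2)
Step 2: ant0:(0,2)->W->(0,1) | ant1:(2,0)->N->(1,0) | ant2:(3,2)->N->(2,2)
  grid max=2 at (0,1)
Step 3: ant0:(0,1)->E->(0,2) | ant1:(1,0)->N->(0,0) | ant2:(2,2)->S->(3,2)
  grid max=3 at (3,2)
Final grid:
  1 1 1 0 0
  0 0 0 0 0
  0 0 0 0 0
  0 0 3 0 0
Max pheromone 3 at (3,2)

Answer: (3,2)=3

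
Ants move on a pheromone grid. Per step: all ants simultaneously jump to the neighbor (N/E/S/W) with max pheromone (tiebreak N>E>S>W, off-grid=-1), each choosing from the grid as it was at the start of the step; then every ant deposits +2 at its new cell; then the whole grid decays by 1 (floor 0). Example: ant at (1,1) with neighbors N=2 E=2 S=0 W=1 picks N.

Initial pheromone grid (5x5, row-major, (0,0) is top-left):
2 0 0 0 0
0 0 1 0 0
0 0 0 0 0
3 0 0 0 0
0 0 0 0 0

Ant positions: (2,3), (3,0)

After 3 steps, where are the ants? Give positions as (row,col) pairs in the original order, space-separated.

Step 1: ant0:(2,3)->N->(1,3) | ant1:(3,0)->N->(2,0)
  grid max=2 at (3,0)
Step 2: ant0:(1,3)->N->(0,3) | ant1:(2,0)->S->(3,0)
  grid max=3 at (3,0)
Step 3: ant0:(0,3)->E->(0,4) | ant1:(3,0)->N->(2,0)
  grid max=2 at (3,0)

(0,4) (2,0)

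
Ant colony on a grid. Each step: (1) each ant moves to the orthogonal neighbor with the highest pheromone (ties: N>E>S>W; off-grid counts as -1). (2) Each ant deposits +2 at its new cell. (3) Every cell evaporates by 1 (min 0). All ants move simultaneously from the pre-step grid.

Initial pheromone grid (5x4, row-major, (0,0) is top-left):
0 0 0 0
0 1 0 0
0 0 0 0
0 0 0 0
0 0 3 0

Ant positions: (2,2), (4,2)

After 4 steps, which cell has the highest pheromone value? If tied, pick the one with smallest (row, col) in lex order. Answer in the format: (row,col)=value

Answer: (4,2)=3

Derivation:
Step 1: ant0:(2,2)->N->(1,2) | ant1:(4,2)->N->(3,2)
  grid max=2 at (4,2)
Step 2: ant0:(1,2)->N->(0,2) | ant1:(3,2)->S->(4,2)
  grid max=3 at (4,2)
Step 3: ant0:(0,2)->E->(0,3) | ant1:(4,2)->N->(3,2)
  grid max=2 at (4,2)
Step 4: ant0:(0,3)->S->(1,3) | ant1:(3,2)->S->(4,2)
  grid max=3 at (4,2)
Final grid:
  0 0 0 0
  0 0 0 1
  0 0 0 0
  0 0 0 0
  0 0 3 0
Max pheromone 3 at (4,2)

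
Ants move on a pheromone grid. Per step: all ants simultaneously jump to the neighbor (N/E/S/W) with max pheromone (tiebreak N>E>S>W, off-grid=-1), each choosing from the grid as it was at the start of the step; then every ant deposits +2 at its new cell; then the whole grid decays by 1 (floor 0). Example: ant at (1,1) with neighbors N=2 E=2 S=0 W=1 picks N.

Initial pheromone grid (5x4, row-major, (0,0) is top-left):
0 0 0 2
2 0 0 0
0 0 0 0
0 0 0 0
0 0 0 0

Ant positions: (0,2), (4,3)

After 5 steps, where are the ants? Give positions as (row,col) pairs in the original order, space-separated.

Step 1: ant0:(0,2)->E->(0,3) | ant1:(4,3)->N->(3,3)
  grid max=3 at (0,3)
Step 2: ant0:(0,3)->S->(1,3) | ant1:(3,3)->N->(2,3)
  grid max=2 at (0,3)
Step 3: ant0:(1,3)->N->(0,3) | ant1:(2,3)->N->(1,3)
  grid max=3 at (0,3)
Step 4: ant0:(0,3)->S->(1,3) | ant1:(1,3)->N->(0,3)
  grid max=4 at (0,3)
Step 5: ant0:(1,3)->N->(0,3) | ant1:(0,3)->S->(1,3)
  grid max=5 at (0,3)

(0,3) (1,3)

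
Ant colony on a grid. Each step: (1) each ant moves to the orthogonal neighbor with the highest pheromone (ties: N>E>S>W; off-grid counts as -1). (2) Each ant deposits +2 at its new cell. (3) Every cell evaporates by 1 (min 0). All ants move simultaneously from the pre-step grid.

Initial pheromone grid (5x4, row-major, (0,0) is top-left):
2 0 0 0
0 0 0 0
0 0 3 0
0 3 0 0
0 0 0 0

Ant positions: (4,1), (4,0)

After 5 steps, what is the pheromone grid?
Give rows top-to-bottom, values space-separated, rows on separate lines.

After step 1: ants at (3,1),(3,0)
  1 0 0 0
  0 0 0 0
  0 0 2 0
  1 4 0 0
  0 0 0 0
After step 2: ants at (3,0),(3,1)
  0 0 0 0
  0 0 0 0
  0 0 1 0
  2 5 0 0
  0 0 0 0
After step 3: ants at (3,1),(3,0)
  0 0 0 0
  0 0 0 0
  0 0 0 0
  3 6 0 0
  0 0 0 0
After step 4: ants at (3,0),(3,1)
  0 0 0 0
  0 0 0 0
  0 0 0 0
  4 7 0 0
  0 0 0 0
After step 5: ants at (3,1),(3,0)
  0 0 0 0
  0 0 0 0
  0 0 0 0
  5 8 0 0
  0 0 0 0

0 0 0 0
0 0 0 0
0 0 0 0
5 8 0 0
0 0 0 0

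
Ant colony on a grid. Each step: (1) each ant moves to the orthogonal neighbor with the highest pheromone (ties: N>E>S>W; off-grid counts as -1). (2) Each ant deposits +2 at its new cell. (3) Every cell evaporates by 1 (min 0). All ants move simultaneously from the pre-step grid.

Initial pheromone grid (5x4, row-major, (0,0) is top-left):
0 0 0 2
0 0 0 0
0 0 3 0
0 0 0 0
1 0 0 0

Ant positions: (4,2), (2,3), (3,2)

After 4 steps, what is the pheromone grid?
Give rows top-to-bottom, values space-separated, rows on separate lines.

After step 1: ants at (3,2),(2,2),(2,2)
  0 0 0 1
  0 0 0 0
  0 0 6 0
  0 0 1 0
  0 0 0 0
After step 2: ants at (2,2),(3,2),(3,2)
  0 0 0 0
  0 0 0 0
  0 0 7 0
  0 0 4 0
  0 0 0 0
After step 3: ants at (3,2),(2,2),(2,2)
  0 0 0 0
  0 0 0 0
  0 0 10 0
  0 0 5 0
  0 0 0 0
After step 4: ants at (2,2),(3,2),(3,2)
  0 0 0 0
  0 0 0 0
  0 0 11 0
  0 0 8 0
  0 0 0 0

0 0 0 0
0 0 0 0
0 0 11 0
0 0 8 0
0 0 0 0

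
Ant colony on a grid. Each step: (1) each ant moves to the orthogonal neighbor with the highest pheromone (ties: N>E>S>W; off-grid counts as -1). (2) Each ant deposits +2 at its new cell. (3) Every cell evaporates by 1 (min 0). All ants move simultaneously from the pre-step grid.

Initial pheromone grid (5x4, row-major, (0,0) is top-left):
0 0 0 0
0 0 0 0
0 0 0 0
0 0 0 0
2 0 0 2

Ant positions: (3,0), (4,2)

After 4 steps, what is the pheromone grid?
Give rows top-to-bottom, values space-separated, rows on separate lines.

After step 1: ants at (4,0),(4,3)
  0 0 0 0
  0 0 0 0
  0 0 0 0
  0 0 0 0
  3 0 0 3
After step 2: ants at (3,0),(3,3)
  0 0 0 0
  0 0 0 0
  0 0 0 0
  1 0 0 1
  2 0 0 2
After step 3: ants at (4,0),(4,3)
  0 0 0 0
  0 0 0 0
  0 0 0 0
  0 0 0 0
  3 0 0 3
After step 4: ants at (3,0),(3,3)
  0 0 0 0
  0 0 0 0
  0 0 0 0
  1 0 0 1
  2 0 0 2

0 0 0 0
0 0 0 0
0 0 0 0
1 0 0 1
2 0 0 2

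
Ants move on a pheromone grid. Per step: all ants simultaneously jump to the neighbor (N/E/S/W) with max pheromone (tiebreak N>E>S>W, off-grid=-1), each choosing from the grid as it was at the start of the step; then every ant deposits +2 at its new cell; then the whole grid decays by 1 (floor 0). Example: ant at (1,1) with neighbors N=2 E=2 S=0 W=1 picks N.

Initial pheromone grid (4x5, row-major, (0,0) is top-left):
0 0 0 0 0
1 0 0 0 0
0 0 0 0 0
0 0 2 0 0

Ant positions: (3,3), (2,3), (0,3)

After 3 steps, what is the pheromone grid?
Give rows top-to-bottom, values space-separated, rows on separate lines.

After step 1: ants at (3,2),(1,3),(0,4)
  0 0 0 0 1
  0 0 0 1 0
  0 0 0 0 0
  0 0 3 0 0
After step 2: ants at (2,2),(0,3),(1,4)
  0 0 0 1 0
  0 0 0 0 1
  0 0 1 0 0
  0 0 2 0 0
After step 3: ants at (3,2),(0,4),(0,4)
  0 0 0 0 3
  0 0 0 0 0
  0 0 0 0 0
  0 0 3 0 0

0 0 0 0 3
0 0 0 0 0
0 0 0 0 0
0 0 3 0 0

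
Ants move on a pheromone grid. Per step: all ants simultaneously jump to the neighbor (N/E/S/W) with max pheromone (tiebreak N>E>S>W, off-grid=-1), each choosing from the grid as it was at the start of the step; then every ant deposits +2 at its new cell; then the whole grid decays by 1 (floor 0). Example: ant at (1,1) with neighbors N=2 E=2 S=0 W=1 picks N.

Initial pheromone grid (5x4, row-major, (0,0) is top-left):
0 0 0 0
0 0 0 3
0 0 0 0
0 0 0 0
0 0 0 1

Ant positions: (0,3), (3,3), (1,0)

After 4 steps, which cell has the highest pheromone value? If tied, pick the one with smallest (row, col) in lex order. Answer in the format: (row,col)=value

Answer: (0,3)=3

Derivation:
Step 1: ant0:(0,3)->S->(1,3) | ant1:(3,3)->S->(4,3) | ant2:(1,0)->N->(0,0)
  grid max=4 at (1,3)
Step 2: ant0:(1,3)->N->(0,3) | ant1:(4,3)->N->(3,3) | ant2:(0,0)->E->(0,1)
  grid max=3 at (1,3)
Step 3: ant0:(0,3)->S->(1,3) | ant1:(3,3)->S->(4,3) | ant2:(0,1)->E->(0,2)
  grid max=4 at (1,3)
Step 4: ant0:(1,3)->N->(0,3) | ant1:(4,3)->N->(3,3) | ant2:(0,2)->E->(0,3)
  grid max=3 at (0,3)
Final grid:
  0 0 0 3
  0 0 0 3
  0 0 0 0
  0 0 0 1
  0 0 0 1
Max pheromone 3 at (0,3)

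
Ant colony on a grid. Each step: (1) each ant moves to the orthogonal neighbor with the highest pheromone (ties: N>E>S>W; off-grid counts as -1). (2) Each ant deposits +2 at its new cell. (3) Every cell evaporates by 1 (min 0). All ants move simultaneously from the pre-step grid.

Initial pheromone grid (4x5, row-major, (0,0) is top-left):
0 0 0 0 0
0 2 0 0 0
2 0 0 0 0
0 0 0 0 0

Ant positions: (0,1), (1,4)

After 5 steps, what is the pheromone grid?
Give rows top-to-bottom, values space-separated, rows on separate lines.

After step 1: ants at (1,1),(0,4)
  0 0 0 0 1
  0 3 0 0 0
  1 0 0 0 0
  0 0 0 0 0
After step 2: ants at (0,1),(1,4)
  0 1 0 0 0
  0 2 0 0 1
  0 0 0 0 0
  0 0 0 0 0
After step 3: ants at (1,1),(0,4)
  0 0 0 0 1
  0 3 0 0 0
  0 0 0 0 0
  0 0 0 0 0
After step 4: ants at (0,1),(1,4)
  0 1 0 0 0
  0 2 0 0 1
  0 0 0 0 0
  0 0 0 0 0
After step 5: ants at (1,1),(0,4)
  0 0 0 0 1
  0 3 0 0 0
  0 0 0 0 0
  0 0 0 0 0

0 0 0 0 1
0 3 0 0 0
0 0 0 0 0
0 0 0 0 0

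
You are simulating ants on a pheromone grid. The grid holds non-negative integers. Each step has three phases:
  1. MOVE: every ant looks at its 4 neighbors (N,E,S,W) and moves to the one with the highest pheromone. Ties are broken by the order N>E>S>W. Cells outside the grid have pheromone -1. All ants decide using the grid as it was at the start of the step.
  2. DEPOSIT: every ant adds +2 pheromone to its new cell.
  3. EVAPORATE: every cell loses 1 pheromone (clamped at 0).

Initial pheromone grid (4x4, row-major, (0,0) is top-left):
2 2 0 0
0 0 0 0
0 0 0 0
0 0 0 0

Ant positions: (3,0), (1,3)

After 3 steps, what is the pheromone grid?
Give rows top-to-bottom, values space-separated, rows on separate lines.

After step 1: ants at (2,0),(0,3)
  1 1 0 1
  0 0 0 0
  1 0 0 0
  0 0 0 0
After step 2: ants at (1,0),(1,3)
  0 0 0 0
  1 0 0 1
  0 0 0 0
  0 0 0 0
After step 3: ants at (0,0),(0,3)
  1 0 0 1
  0 0 0 0
  0 0 0 0
  0 0 0 0

1 0 0 1
0 0 0 0
0 0 0 0
0 0 0 0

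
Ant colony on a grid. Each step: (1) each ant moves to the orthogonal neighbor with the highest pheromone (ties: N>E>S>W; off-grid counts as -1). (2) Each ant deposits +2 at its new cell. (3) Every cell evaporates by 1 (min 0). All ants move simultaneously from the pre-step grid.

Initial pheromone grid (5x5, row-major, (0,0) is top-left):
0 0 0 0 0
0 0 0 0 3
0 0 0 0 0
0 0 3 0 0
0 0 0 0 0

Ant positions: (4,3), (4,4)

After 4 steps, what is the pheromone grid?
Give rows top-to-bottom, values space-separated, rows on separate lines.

After step 1: ants at (3,3),(3,4)
  0 0 0 0 0
  0 0 0 0 2
  0 0 0 0 0
  0 0 2 1 1
  0 0 0 0 0
After step 2: ants at (3,2),(3,3)
  0 0 0 0 0
  0 0 0 0 1
  0 0 0 0 0
  0 0 3 2 0
  0 0 0 0 0
After step 3: ants at (3,3),(3,2)
  0 0 0 0 0
  0 0 0 0 0
  0 0 0 0 0
  0 0 4 3 0
  0 0 0 0 0
After step 4: ants at (3,2),(3,3)
  0 0 0 0 0
  0 0 0 0 0
  0 0 0 0 0
  0 0 5 4 0
  0 0 0 0 0

0 0 0 0 0
0 0 0 0 0
0 0 0 0 0
0 0 5 4 0
0 0 0 0 0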